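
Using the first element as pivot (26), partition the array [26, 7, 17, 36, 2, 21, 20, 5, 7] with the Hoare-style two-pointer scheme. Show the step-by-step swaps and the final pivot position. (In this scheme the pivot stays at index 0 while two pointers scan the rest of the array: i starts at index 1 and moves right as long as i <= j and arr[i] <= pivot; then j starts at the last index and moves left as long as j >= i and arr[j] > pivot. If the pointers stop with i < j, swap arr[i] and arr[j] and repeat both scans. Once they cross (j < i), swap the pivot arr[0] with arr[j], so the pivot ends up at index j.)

Hoare-style two-pointer partition with pivot = 26:

Initial array: [26, 7, 17, 36, 2, 21, 20, 5, 7]

Pointers start at i = 1, j = 8.
i stops at index 3 (arr[3]=36 > 26), j stops at index 8 (arr[8]=7 <= 26): swap arr[3] and arr[8], array becomes [26, 7, 17, 7, 2, 21, 20, 5, 36]
i ends at 8, j ends at 7: the pointers have crossed (j < i), so scanning stops.

Swap pivot arr[0] with arr[7] to place pivot at position 7: [5, 7, 17, 7, 2, 21, 20, 26, 36]
Pivot position: 7

After partitioning with pivot 26, the array becomes [5, 7, 17, 7, 2, 21, 20, 26, 36]. The pivot is placed at index 7. All elements to the left of the pivot are <= 26, and all elements to the right are > 26.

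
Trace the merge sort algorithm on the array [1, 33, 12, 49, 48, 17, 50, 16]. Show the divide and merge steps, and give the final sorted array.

Merge sort trace:

Split: [1, 33, 12, 49, 48, 17, 50, 16] -> [1, 33, 12, 49] and [48, 17, 50, 16]
  Split: [1, 33, 12, 49] -> [1, 33] and [12, 49]
    Split: [1, 33] -> [1] and [33]
    Merge: [1] + [33] -> [1, 33]
    Split: [12, 49] -> [12] and [49]
    Merge: [12] + [49] -> [12, 49]
  Merge: [1, 33] + [12, 49] -> [1, 12, 33, 49]
  Split: [48, 17, 50, 16] -> [48, 17] and [50, 16]
    Split: [48, 17] -> [48] and [17]
    Merge: [48] + [17] -> [17, 48]
    Split: [50, 16] -> [50] and [16]
    Merge: [50] + [16] -> [16, 50]
  Merge: [17, 48] + [16, 50] -> [16, 17, 48, 50]
Merge: [1, 12, 33, 49] + [16, 17, 48, 50] -> [1, 12, 16, 17, 33, 48, 49, 50]

Final sorted array: [1, 12, 16, 17, 33, 48, 49, 50]

The merge sort proceeds by recursively splitting the array and merging sorted halves.
After all merges, the sorted array is [1, 12, 16, 17, 33, 48, 49, 50].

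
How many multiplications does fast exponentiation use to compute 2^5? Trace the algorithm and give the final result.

Computing 2^5 by squaring (build up from 2^1; each line after the first costs one multiplication):

2^1 = 2
2^2 = (2^1)^2 = 2^2 = 4
2^4 = (2^2)^2 = 4^2 = 16
2^5 = 2 * 2^4 = 2 * 16 = 32

Result: 32
Multiplications needed: 3 (3 lines after 2^1)

2^5 = 32. Using exponentiation by squaring, this requires 3 multiplications. The key idea: if the exponent is even, square the half-power; if odd, multiply by the base once.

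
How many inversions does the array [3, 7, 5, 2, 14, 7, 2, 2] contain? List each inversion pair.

Finding inversions in [3, 7, 5, 2, 14, 7, 2, 2]:

(0, 3): arr[0]=3 > arr[3]=2
(0, 6): arr[0]=3 > arr[6]=2
(0, 7): arr[0]=3 > arr[7]=2
(1, 2): arr[1]=7 > arr[2]=5
(1, 3): arr[1]=7 > arr[3]=2
(1, 6): arr[1]=7 > arr[6]=2
(1, 7): arr[1]=7 > arr[7]=2
(2, 3): arr[2]=5 > arr[3]=2
(2, 6): arr[2]=5 > arr[6]=2
(2, 7): arr[2]=5 > arr[7]=2
(4, 5): arr[4]=14 > arr[5]=7
(4, 6): arr[4]=14 > arr[6]=2
(4, 7): arr[4]=14 > arr[7]=2
(5, 6): arr[5]=7 > arr[6]=2
(5, 7): arr[5]=7 > arr[7]=2

Total inversions: 15

The array has 15 inversion(s): (0,3), (0,6), (0,7), (1,2), (1,3), (1,6), (1,7), (2,3), (2,6), (2,7), (4,5), (4,6), (4,7), (5,6), (5,7). Each pair (i,j) satisfies i < j and arr[i] > arr[j].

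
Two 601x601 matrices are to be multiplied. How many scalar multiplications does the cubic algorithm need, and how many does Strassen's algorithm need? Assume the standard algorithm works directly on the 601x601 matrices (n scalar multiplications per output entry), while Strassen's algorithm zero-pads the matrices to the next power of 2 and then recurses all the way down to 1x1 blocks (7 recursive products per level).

Matrix multiplication for 601x601 matrices:

Strassen's algorithm requires power-of-2 dimensions. Pad 601x601 to 1024x1024 (next power of 2).

Standard algorithm: 601^3 = 217081801 multiplications
Strassen's algorithm: 7^(log2(1024)) = 7^10 = 282475249 multiplications
Difference: 217081801 - 282475249 = -65393448 (Strassen uses MORE here due to padding overhead — for small or just-over-power-of-2 n, padding can outweigh the per-level savings)

Standard: 217081801 multiplications (601^3). Strassen: 282475249 multiplications (7^10, after padding to 1024x1024). Strassen reduces 8 recursive multiplications to 7 at each level.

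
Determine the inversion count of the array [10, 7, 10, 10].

Finding inversions in [10, 7, 10, 10]:

(0, 1): arr[0]=10 > arr[1]=7

Total inversions: 1

The array has 1 inversion(s): (0,1). Each pair (i,j) satisfies i < j and arr[i] > arr[j].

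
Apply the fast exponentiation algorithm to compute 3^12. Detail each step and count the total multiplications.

Computing 3^12 by squaring (build up from 3^1; each line after the first costs one multiplication):

3^1 = 3
3^2 = (3^1)^2 = 3^2 = 9
3^3 = 3 * 3^2 = 3 * 9 = 27
3^6 = (3^3)^2 = 27^2 = 729
3^12 = (3^6)^2 = 729^2 = 531441

Result: 531441
Multiplications needed: 4 (4 lines after 3^1)

3^12 = 531441. Using exponentiation by squaring, this requires 4 multiplications. The key idea: if the exponent is even, square the half-power; if odd, multiply by the base once.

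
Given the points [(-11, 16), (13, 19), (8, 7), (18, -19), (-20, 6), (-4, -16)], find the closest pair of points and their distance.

Computing all pairwise distances among 6 points:

d((-11, 16), (13, 19)) = 24.1868
d((-11, 16), (8, 7)) = 21.0238
d((-11, 16), (18, -19)) = 45.4533
d((-11, 16), (-20, 6)) = 13.4536
d((-11, 16), (-4, -16)) = 32.7567
d((13, 19), (8, 7)) = 13.0 <-- minimum
d((13, 19), (18, -19)) = 38.3275
d((13, 19), (-20, 6)) = 35.4683
d((13, 19), (-4, -16)) = 38.9102
d((8, 7), (18, -19)) = 27.8568
d((8, 7), (-20, 6)) = 28.0179
d((8, 7), (-4, -16)) = 25.9422
d((18, -19), (-20, 6)) = 45.4863
d((18, -19), (-4, -16)) = 22.2036
d((-20, 6), (-4, -16)) = 27.2029

Closest pair: (13, 19) and (8, 7) with distance 13.0

The closest pair is (13, 19) and (8, 7) with Euclidean distance 13.0. For 6 points, brute-force pairwise comparison is shown above. For large n, the divide-and-conquer algorithm (sort by x, recurse on halves, check the dividing strip) achieves O(n log n).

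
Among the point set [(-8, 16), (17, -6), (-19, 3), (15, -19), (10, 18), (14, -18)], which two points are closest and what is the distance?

Computing all pairwise distances among 6 points:

d((-8, 16), (17, -6)) = 33.3017
d((-8, 16), (-19, 3)) = 17.0294
d((-8, 16), (15, -19)) = 41.8808
d((-8, 16), (10, 18)) = 18.1108
d((-8, 16), (14, -18)) = 40.4969
d((17, -6), (-19, 3)) = 37.108
d((17, -6), (15, -19)) = 13.1529
d((17, -6), (10, 18)) = 25.0
d((17, -6), (14, -18)) = 12.3693
d((-19, 3), (15, -19)) = 40.4969
d((-19, 3), (10, 18)) = 32.6497
d((-19, 3), (14, -18)) = 39.1152
d((15, -19), (10, 18)) = 37.3363
d((15, -19), (14, -18)) = 1.4142 <-- minimum
d((10, 18), (14, -18)) = 36.2215

Closest pair: (15, -19) and (14, -18) with distance 1.4142

The closest pair is (15, -19) and (14, -18) with Euclidean distance 1.4142. For 6 points, brute-force pairwise comparison is shown above. For large n, the divide-and-conquer algorithm (sort by x, recurse on halves, check the dividing strip) achieves O(n log n).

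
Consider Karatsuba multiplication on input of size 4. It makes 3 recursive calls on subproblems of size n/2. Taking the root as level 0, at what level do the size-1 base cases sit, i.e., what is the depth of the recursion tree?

For divide and conquer with division factor 2:

Problem sizes at each level:
Level 0: 4
Level 1: 2
Level 2: 1

The root is level 0 and the size-1 base case is level 2 (the tree spans levels 0 through 2, i.e. 3 levels counting the root), so the depth is the number of divisions: log_2(4) = 2

The recursion tree depth is log_2(4) = 2. At each level, the problem size is divided by 2, so it takes 2 divisions to reduce to a base case of size 1. The algorithm makes 3 recursive calls at each level.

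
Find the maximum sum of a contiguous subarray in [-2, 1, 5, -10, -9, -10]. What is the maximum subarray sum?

Using Kadane's algorithm on [-2, 1, 5, -10, -9, -10]:

Scanning through the array:
Position 1 (value 1): max_ending_here = 1, max_so_far = 1
Position 2 (value 5): max_ending_here = 6, max_so_far = 6
Position 3 (value -10): max_ending_here = -4, max_so_far = 6
Position 4 (value -9): max_ending_here = -9, max_so_far = 6
Position 5 (value -10): max_ending_here = -10, max_so_far = 6

Maximum subarray: [1, 5]
Maximum sum: 6

The maximum subarray is [1, 5] with sum 6. This subarray runs from index 1 to index 2.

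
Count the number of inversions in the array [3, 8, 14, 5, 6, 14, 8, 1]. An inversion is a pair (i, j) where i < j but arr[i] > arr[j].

Finding inversions in [3, 8, 14, 5, 6, 14, 8, 1]:

(0, 7): arr[0]=3 > arr[7]=1
(1, 3): arr[1]=8 > arr[3]=5
(1, 4): arr[1]=8 > arr[4]=6
(1, 7): arr[1]=8 > arr[7]=1
(2, 3): arr[2]=14 > arr[3]=5
(2, 4): arr[2]=14 > arr[4]=6
(2, 6): arr[2]=14 > arr[6]=8
(2, 7): arr[2]=14 > arr[7]=1
(3, 7): arr[3]=5 > arr[7]=1
(4, 7): arr[4]=6 > arr[7]=1
(5, 6): arr[5]=14 > arr[6]=8
(5, 7): arr[5]=14 > arr[7]=1
(6, 7): arr[6]=8 > arr[7]=1

Total inversions: 13

The array has 13 inversion(s): (0,7), (1,3), (1,4), (1,7), (2,3), (2,4), (2,6), (2,7), (3,7), (4,7), (5,6), (5,7), (6,7). Each pair (i,j) satisfies i < j and arr[i] > arr[j].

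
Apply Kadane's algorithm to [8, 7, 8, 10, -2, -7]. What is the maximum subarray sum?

Using Kadane's algorithm on [8, 7, 8, 10, -2, -7]:

Scanning through the array:
Position 1 (value 7): max_ending_here = 15, max_so_far = 15
Position 2 (value 8): max_ending_here = 23, max_so_far = 23
Position 3 (value 10): max_ending_here = 33, max_so_far = 33
Position 4 (value -2): max_ending_here = 31, max_so_far = 33
Position 5 (value -7): max_ending_here = 24, max_so_far = 33

Maximum subarray: [8, 7, 8, 10]
Maximum sum: 33

The maximum subarray is [8, 7, 8, 10] with sum 33. This subarray runs from index 0 to index 3.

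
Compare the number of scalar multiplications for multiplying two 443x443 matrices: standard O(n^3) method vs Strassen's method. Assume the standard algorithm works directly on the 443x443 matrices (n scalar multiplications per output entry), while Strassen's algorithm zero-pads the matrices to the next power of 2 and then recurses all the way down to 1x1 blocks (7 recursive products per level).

Matrix multiplication for 443x443 matrices:

Strassen's algorithm requires power-of-2 dimensions. Pad 443x443 to 512x512 (next power of 2).

Standard algorithm: 443^3 = 86938307 multiplications
Strassen's algorithm: 7^(log2(512)) = 7^9 = 40353607 multiplications
Savings: 86938307 - 40353607 = 46584700 multiplications

Standard: 86938307 multiplications (443^3). Strassen: 40353607 multiplications (7^9, after padding to 512x512). Strassen reduces 8 recursive multiplications to 7 at each level.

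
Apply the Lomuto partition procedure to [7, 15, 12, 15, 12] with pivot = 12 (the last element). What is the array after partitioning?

Lomuto partition with pivot = 12:

Initial array: [7, 15, 12, 15, 12]

arr[0]=7 <= 12: swap with position 0, array becomes [7, 15, 12, 15, 12]
arr[1]=15 > 12: no swap
arr[2]=12 <= 12: swap with position 1, array becomes [7, 12, 15, 15, 12]
arr[3]=15 > 12: no swap

Place pivot at position 2: [7, 12, 12, 15, 15]
Pivot position: 2

After partitioning with pivot 12, the array becomes [7, 12, 12, 15, 15]. The pivot is placed at index 2. All elements to the left of the pivot are <= 12, and all elements to the right are > 12.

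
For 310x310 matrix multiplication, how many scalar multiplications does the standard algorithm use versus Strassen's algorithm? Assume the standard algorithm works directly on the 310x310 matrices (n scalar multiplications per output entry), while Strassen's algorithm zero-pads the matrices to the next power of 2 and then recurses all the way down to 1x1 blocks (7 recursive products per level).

Matrix multiplication for 310x310 matrices:

Strassen's algorithm requires power-of-2 dimensions. Pad 310x310 to 512x512 (next power of 2).

Standard algorithm: 310^3 = 29791000 multiplications
Strassen's algorithm: 7^(log2(512)) = 7^9 = 40353607 multiplications
Difference: 29791000 - 40353607 = -10562607 (Strassen uses MORE here due to padding overhead — for small or just-over-power-of-2 n, padding can outweigh the per-level savings)

Standard: 29791000 multiplications (310^3). Strassen: 40353607 multiplications (7^9, after padding to 512x512). Strassen reduces 8 recursive multiplications to 7 at each level.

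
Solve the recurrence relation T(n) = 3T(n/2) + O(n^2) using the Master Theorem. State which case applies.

Master Theorem for T(n) = 3T(n/2) + O(n^2):

a = 3, b = 2, c = 2
log_b(a) = log_2(3) = 1.5850

Case 3: c = 2 > log_2(3) = 1.5850
T(n) = O(n^2) = O(n^2)

For T(n) = 3T(n/2) + O(n^2): log_2(3) = 1.5850. This is Case 3 of the Master Theorem (c > log_b(a), work dominated by root), giving O(n^2).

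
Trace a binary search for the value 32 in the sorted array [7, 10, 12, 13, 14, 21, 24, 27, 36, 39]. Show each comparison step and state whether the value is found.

Binary search for 32 in [7, 10, 12, 13, 14, 21, 24, 27, 36, 39]:

lo=0, hi=9, mid=4, arr[mid]=14 -> 14 < 32, search right half
lo=5, hi=9, mid=7, arr[mid]=27 -> 27 < 32, search right half
lo=8, hi=9, mid=8, arr[mid]=36 -> 36 > 32, search left half
lo=8 > hi=7, target 32 not found

Binary search determines that 32 is not in the array after 3 comparisons. The search space was exhausted without finding the target.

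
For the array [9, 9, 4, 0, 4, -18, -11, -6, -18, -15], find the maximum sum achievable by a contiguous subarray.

Using Kadane's algorithm on [9, 9, 4, 0, 4, -18, -11, -6, -18, -15]:

Scanning through the array:
Position 1 (value 9): max_ending_here = 18, max_so_far = 18
Position 2 (value 4): max_ending_here = 22, max_so_far = 22
Position 3 (value 0): max_ending_here = 22, max_so_far = 22
Position 4 (value 4): max_ending_here = 26, max_so_far = 26
Position 5 (value -18): max_ending_here = 8, max_so_far = 26
Position 6 (value -11): max_ending_here = -3, max_so_far = 26
Position 7 (value -6): max_ending_here = -6, max_so_far = 26
Position 8 (value -18): max_ending_here = -18, max_so_far = 26
Position 9 (value -15): max_ending_here = -15, max_so_far = 26

Maximum subarray: [9, 9, 4, 0, 4]
Maximum sum: 26

The maximum subarray is [9, 9, 4, 0, 4] with sum 26. This subarray runs from index 0 to index 4.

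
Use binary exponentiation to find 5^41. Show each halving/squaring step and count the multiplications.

Computing 5^41 by squaring (build up from 5^1; each line after the first costs one multiplication):

5^1 = 5
5^2 = (5^1)^2 = 5^2 = 25
5^4 = (5^2)^2 = 25^2 = 625
5^5 = 5 * 5^4 = 5 * 625 = 3125
5^10 = (5^5)^2 = 3125^2 = 9765625
5^20 = (5^10)^2 = 9765625^2 = 95367431640625
5^40 = (5^20)^2 = 95367431640625^2 = 9094947017729282379150390625
5^41 = 5 * 5^40 = 5 * 9094947017729282379150390625 = 45474735088646411895751953125

Result: 45474735088646411895751953125
Multiplications needed: 7 (7 lines after 5^1)

5^41 = 45474735088646411895751953125. Using exponentiation by squaring, this requires 7 multiplications. The key idea: if the exponent is even, square the half-power; if odd, multiply by the base once.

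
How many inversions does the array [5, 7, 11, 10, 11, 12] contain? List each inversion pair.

Finding inversions in [5, 7, 11, 10, 11, 12]:

(2, 3): arr[2]=11 > arr[3]=10

Total inversions: 1

The array has 1 inversion(s): (2,3). Each pair (i,j) satisfies i < j and arr[i] > arr[j].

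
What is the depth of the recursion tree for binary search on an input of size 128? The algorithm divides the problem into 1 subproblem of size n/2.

For divide and conquer with division factor 2:

Problem sizes at each level:
Level 0: 128
Level 1: 64
Level 2: 32
Level 3: 16
Level 4: 8
Level 5: 4
Level 6: 2
Level 7: 1

The root is level 0 and the size-1 base case is level 7 (the tree spans levels 0 through 7, i.e. 8 levels counting the root), so the depth is the number of divisions: log_2(128) = 7

The recursion tree depth is log_2(128) = 7. At each level, the problem size is divided by 2, so it takes 7 divisions to reduce to a base case of size 1. The algorithm makes 1 recursive call at each level.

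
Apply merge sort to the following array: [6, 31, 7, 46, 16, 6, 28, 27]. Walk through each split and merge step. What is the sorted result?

Merge sort trace:

Split: [6, 31, 7, 46, 16, 6, 28, 27] -> [6, 31, 7, 46] and [16, 6, 28, 27]
  Split: [6, 31, 7, 46] -> [6, 31] and [7, 46]
    Split: [6, 31] -> [6] and [31]
    Merge: [6] + [31] -> [6, 31]
    Split: [7, 46] -> [7] and [46]
    Merge: [7] + [46] -> [7, 46]
  Merge: [6, 31] + [7, 46] -> [6, 7, 31, 46]
  Split: [16, 6, 28, 27] -> [16, 6] and [28, 27]
    Split: [16, 6] -> [16] and [6]
    Merge: [16] + [6] -> [6, 16]
    Split: [28, 27] -> [28] and [27]
    Merge: [28] + [27] -> [27, 28]
  Merge: [6, 16] + [27, 28] -> [6, 16, 27, 28]
Merge: [6, 7, 31, 46] + [6, 16, 27, 28] -> [6, 6, 7, 16, 27, 28, 31, 46]

Final sorted array: [6, 6, 7, 16, 27, 28, 31, 46]

The merge sort proceeds by recursively splitting the array and merging sorted halves.
After all merges, the sorted array is [6, 6, 7, 16, 27, 28, 31, 46].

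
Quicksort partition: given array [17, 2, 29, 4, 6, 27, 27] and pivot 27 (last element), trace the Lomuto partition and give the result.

Lomuto partition with pivot = 27:

Initial array: [17, 2, 29, 4, 6, 27, 27]

arr[0]=17 <= 27: swap with position 0, array becomes [17, 2, 29, 4, 6, 27, 27]
arr[1]=2 <= 27: swap with position 1, array becomes [17, 2, 29, 4, 6, 27, 27]
arr[2]=29 > 27: no swap
arr[3]=4 <= 27: swap with position 2, array becomes [17, 2, 4, 29, 6, 27, 27]
arr[4]=6 <= 27: swap with position 3, array becomes [17, 2, 4, 6, 29, 27, 27]
arr[5]=27 <= 27: swap with position 4, array becomes [17, 2, 4, 6, 27, 29, 27]

Place pivot at position 5: [17, 2, 4, 6, 27, 27, 29]
Pivot position: 5

After partitioning with pivot 27, the array becomes [17, 2, 4, 6, 27, 27, 29]. The pivot is placed at index 5. All elements to the left of the pivot are <= 27, and all elements to the right are > 27.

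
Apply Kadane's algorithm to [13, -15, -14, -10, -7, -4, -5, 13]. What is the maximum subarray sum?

Using Kadane's algorithm on [13, -15, -14, -10, -7, -4, -5, 13]:

Scanning through the array:
Position 1 (value -15): max_ending_here = -2, max_so_far = 13
Position 2 (value -14): max_ending_here = -14, max_so_far = 13
Position 3 (value -10): max_ending_here = -10, max_so_far = 13
Position 4 (value -7): max_ending_here = -7, max_so_far = 13
Position 5 (value -4): max_ending_here = -4, max_so_far = 13
Position 6 (value -5): max_ending_here = -5, max_so_far = 13
Position 7 (value 13): max_ending_here = 13, max_so_far = 13

Maximum subarray: [13]
Maximum sum: 13

The maximum subarray is [13] with sum 13. This subarray runs from index 0 to index 0.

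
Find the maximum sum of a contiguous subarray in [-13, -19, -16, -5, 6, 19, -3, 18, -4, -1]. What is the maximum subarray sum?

Using Kadane's algorithm on [-13, -19, -16, -5, 6, 19, -3, 18, -4, -1]:

Scanning through the array:
Position 1 (value -19): max_ending_here = -19, max_so_far = -13
Position 2 (value -16): max_ending_here = -16, max_so_far = -13
Position 3 (value -5): max_ending_here = -5, max_so_far = -5
Position 4 (value 6): max_ending_here = 6, max_so_far = 6
Position 5 (value 19): max_ending_here = 25, max_so_far = 25
Position 6 (value -3): max_ending_here = 22, max_so_far = 25
Position 7 (value 18): max_ending_here = 40, max_so_far = 40
Position 8 (value -4): max_ending_here = 36, max_so_far = 40
Position 9 (value -1): max_ending_here = 35, max_so_far = 40

Maximum subarray: [6, 19, -3, 18]
Maximum sum: 40

The maximum subarray is [6, 19, -3, 18] with sum 40. This subarray runs from index 4 to index 7.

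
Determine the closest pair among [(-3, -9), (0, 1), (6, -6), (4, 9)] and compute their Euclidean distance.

Computing all pairwise distances among 4 points:

d((-3, -9), (0, 1)) = 10.4403
d((-3, -9), (6, -6)) = 9.4868
d((-3, -9), (4, 9)) = 19.3132
d((0, 1), (6, -6)) = 9.2195
d((0, 1), (4, 9)) = 8.9443 <-- minimum
d((6, -6), (4, 9)) = 15.1327

Closest pair: (0, 1) and (4, 9) with distance 8.9443

The closest pair is (0, 1) and (4, 9) with Euclidean distance 8.9443. For 4 points, brute-force pairwise comparison is shown above. For large n, the divide-and-conquer algorithm (sort by x, recurse on halves, check the dividing strip) achieves O(n log n).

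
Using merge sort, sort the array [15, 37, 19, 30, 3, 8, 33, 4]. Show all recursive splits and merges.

Merge sort trace:

Split: [15, 37, 19, 30, 3, 8, 33, 4] -> [15, 37, 19, 30] and [3, 8, 33, 4]
  Split: [15, 37, 19, 30] -> [15, 37] and [19, 30]
    Split: [15, 37] -> [15] and [37]
    Merge: [15] + [37] -> [15, 37]
    Split: [19, 30] -> [19] and [30]
    Merge: [19] + [30] -> [19, 30]
  Merge: [15, 37] + [19, 30] -> [15, 19, 30, 37]
  Split: [3, 8, 33, 4] -> [3, 8] and [33, 4]
    Split: [3, 8] -> [3] and [8]
    Merge: [3] + [8] -> [3, 8]
    Split: [33, 4] -> [33] and [4]
    Merge: [33] + [4] -> [4, 33]
  Merge: [3, 8] + [4, 33] -> [3, 4, 8, 33]
Merge: [15, 19, 30, 37] + [3, 4, 8, 33] -> [3, 4, 8, 15, 19, 30, 33, 37]

Final sorted array: [3, 4, 8, 15, 19, 30, 33, 37]

The merge sort proceeds by recursively splitting the array and merging sorted halves.
After all merges, the sorted array is [3, 4, 8, 15, 19, 30, 33, 37].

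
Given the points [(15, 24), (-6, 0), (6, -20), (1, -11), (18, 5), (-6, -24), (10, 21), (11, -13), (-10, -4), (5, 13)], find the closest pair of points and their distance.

Computing all pairwise distances among 10 points:

d((15, 24), (-6, 0)) = 31.8904
d((15, 24), (6, -20)) = 44.911
d((15, 24), (1, -11)) = 37.6962
d((15, 24), (18, 5)) = 19.2354
d((15, 24), (-6, -24)) = 52.3927
d((15, 24), (10, 21)) = 5.831
d((15, 24), (11, -13)) = 37.2156
d((15, 24), (-10, -4)) = 37.5366
d((15, 24), (5, 13)) = 14.8661
d((-6, 0), (6, -20)) = 23.3238
d((-6, 0), (1, -11)) = 13.0384
d((-6, 0), (18, 5)) = 24.5153
d((-6, 0), (-6, -24)) = 24.0
d((-6, 0), (10, 21)) = 26.4008
d((-6, 0), (11, -13)) = 21.4009
d((-6, 0), (-10, -4)) = 5.6569 <-- minimum
d((-6, 0), (5, 13)) = 17.0294
d((6, -20), (1, -11)) = 10.2956
d((6, -20), (18, 5)) = 27.7308
d((6, -20), (-6, -24)) = 12.6491
d((6, -20), (10, 21)) = 41.1947
d((6, -20), (11, -13)) = 8.6023
d((6, -20), (-10, -4)) = 22.6274
d((6, -20), (5, 13)) = 33.0151
d((1, -11), (18, 5)) = 23.3452
d((1, -11), (-6, -24)) = 14.7648
d((1, -11), (10, 21)) = 33.2415
d((1, -11), (11, -13)) = 10.198
d((1, -11), (-10, -4)) = 13.0384
d((1, -11), (5, 13)) = 24.3311
d((18, 5), (-6, -24)) = 37.6431
d((18, 5), (10, 21)) = 17.8885
d((18, 5), (11, -13)) = 19.3132
d((18, 5), (-10, -4)) = 29.4109
d((18, 5), (5, 13)) = 15.2643
d((-6, -24), (10, 21)) = 47.7598
d((-6, -24), (11, -13)) = 20.2485
d((-6, -24), (-10, -4)) = 20.3961
d((-6, -24), (5, 13)) = 38.6005
d((10, 21), (11, -13)) = 34.0147
d((10, 21), (-10, -4)) = 32.0156
d((10, 21), (5, 13)) = 9.434
d((11, -13), (-10, -4)) = 22.8473
d((11, -13), (5, 13)) = 26.6833
d((-10, -4), (5, 13)) = 22.6716

Closest pair: (-6, 0) and (-10, -4) with distance 5.6569

The closest pair is (-6, 0) and (-10, -4) with Euclidean distance 5.6569. For 10 points, brute-force pairwise comparison is shown above. For large n, the divide-and-conquer algorithm (sort by x, recurse on halves, check the dividing strip) achieves O(n log n).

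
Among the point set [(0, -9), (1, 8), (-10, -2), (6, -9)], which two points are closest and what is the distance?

Computing all pairwise distances among 4 points:

d((0, -9), (1, 8)) = 17.0294
d((0, -9), (-10, -2)) = 12.2066
d((0, -9), (6, -9)) = 6.0 <-- minimum
d((1, 8), (-10, -2)) = 14.8661
d((1, 8), (6, -9)) = 17.72
d((-10, -2), (6, -9)) = 17.4642

Closest pair: (0, -9) and (6, -9) with distance 6.0

The closest pair is (0, -9) and (6, -9) with Euclidean distance 6.0. For 4 points, brute-force pairwise comparison is shown above. For large n, the divide-and-conquer algorithm (sort by x, recurse on halves, check the dividing strip) achieves O(n log n).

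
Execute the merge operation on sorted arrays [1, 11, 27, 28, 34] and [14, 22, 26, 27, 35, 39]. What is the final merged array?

Merging process:

Compare 1 vs 14: take 1 from left. Merged: [1]
Compare 11 vs 14: take 11 from left. Merged: [1, 11]
Compare 27 vs 14: take 14 from right. Merged: [1, 11, 14]
Compare 27 vs 22: take 22 from right. Merged: [1, 11, 14, 22]
Compare 27 vs 26: take 26 from right. Merged: [1, 11, 14, 22, 26]
Compare 27 vs 27: take 27 from left. Merged: [1, 11, 14, 22, 26, 27]
Compare 28 vs 27: take 27 from right. Merged: [1, 11, 14, 22, 26, 27, 27]
Compare 28 vs 35: take 28 from left. Merged: [1, 11, 14, 22, 26, 27, 27, 28]
Compare 34 vs 35: take 34 from left. Merged: [1, 11, 14, 22, 26, 27, 27, 28, 34]
Append remaining from right: [35, 39]. Merged: [1, 11, 14, 22, 26, 27, 27, 28, 34, 35, 39]

Final merged array: [1, 11, 14, 22, 26, 27, 27, 28, 34, 35, 39]
Total comparisons: 9

The merged array is [1, 11, 14, 22, 26, 27, 27, 28, 34, 35, 39], requiring 9 comparisons. The merge step runs in O(n) time where n is the total number of elements.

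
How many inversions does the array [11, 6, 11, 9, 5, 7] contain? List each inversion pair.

Finding inversions in [11, 6, 11, 9, 5, 7]:

(0, 1): arr[0]=11 > arr[1]=6
(0, 3): arr[0]=11 > arr[3]=9
(0, 4): arr[0]=11 > arr[4]=5
(0, 5): arr[0]=11 > arr[5]=7
(1, 4): arr[1]=6 > arr[4]=5
(2, 3): arr[2]=11 > arr[3]=9
(2, 4): arr[2]=11 > arr[4]=5
(2, 5): arr[2]=11 > arr[5]=7
(3, 4): arr[3]=9 > arr[4]=5
(3, 5): arr[3]=9 > arr[5]=7

Total inversions: 10

The array has 10 inversion(s): (0,1), (0,3), (0,4), (0,5), (1,4), (2,3), (2,4), (2,5), (3,4), (3,5). Each pair (i,j) satisfies i < j and arr[i] > arr[j].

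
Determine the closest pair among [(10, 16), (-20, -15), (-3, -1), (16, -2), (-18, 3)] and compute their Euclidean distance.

Computing all pairwise distances among 5 points:

d((10, 16), (-20, -15)) = 43.1393
d((10, 16), (-3, -1)) = 21.4009
d((10, 16), (16, -2)) = 18.9737
d((10, 16), (-18, 3)) = 30.8707
d((-20, -15), (-3, -1)) = 22.0227
d((-20, -15), (16, -2)) = 38.2753
d((-20, -15), (-18, 3)) = 18.1108
d((-3, -1), (16, -2)) = 19.0263
d((-3, -1), (-18, 3)) = 15.5242 <-- minimum
d((16, -2), (-18, 3)) = 34.3657

Closest pair: (-3, -1) and (-18, 3) with distance 15.5242

The closest pair is (-3, -1) and (-18, 3) with Euclidean distance 15.5242. For 5 points, brute-force pairwise comparison is shown above. For large n, the divide-and-conquer algorithm (sort by x, recurse on halves, check the dividing strip) achieves O(n log n).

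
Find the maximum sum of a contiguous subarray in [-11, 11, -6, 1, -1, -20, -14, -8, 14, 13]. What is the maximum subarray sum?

Using Kadane's algorithm on [-11, 11, -6, 1, -1, -20, -14, -8, 14, 13]:

Scanning through the array:
Position 1 (value 11): max_ending_here = 11, max_so_far = 11
Position 2 (value -6): max_ending_here = 5, max_so_far = 11
Position 3 (value 1): max_ending_here = 6, max_so_far = 11
Position 4 (value -1): max_ending_here = 5, max_so_far = 11
Position 5 (value -20): max_ending_here = -15, max_so_far = 11
Position 6 (value -14): max_ending_here = -14, max_so_far = 11
Position 7 (value -8): max_ending_here = -8, max_so_far = 11
Position 8 (value 14): max_ending_here = 14, max_so_far = 14
Position 9 (value 13): max_ending_here = 27, max_so_far = 27

Maximum subarray: [14, 13]
Maximum sum: 27

The maximum subarray is [14, 13] with sum 27. This subarray runs from index 8 to index 9.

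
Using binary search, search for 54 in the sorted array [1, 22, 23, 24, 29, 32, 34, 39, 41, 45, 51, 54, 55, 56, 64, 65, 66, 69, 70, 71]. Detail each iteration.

Binary search for 54 in [1, 22, 23, 24, 29, 32, 34, 39, 41, 45, 51, 54, 55, 56, 64, 65, 66, 69, 70, 71]:

lo=0, hi=19, mid=9, arr[mid]=45 -> 45 < 54, search right half
lo=10, hi=19, mid=14, arr[mid]=64 -> 64 > 54, search left half
lo=10, hi=13, mid=11, arr[mid]=54 -> Found target at index 11!

Binary search finds 54 at index 11 after 3 comparisons. The search repeatedly halves the search space by comparing with the middle element.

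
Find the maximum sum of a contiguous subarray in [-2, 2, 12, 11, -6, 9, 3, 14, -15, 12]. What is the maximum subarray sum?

Using Kadane's algorithm on [-2, 2, 12, 11, -6, 9, 3, 14, -15, 12]:

Scanning through the array:
Position 1 (value 2): max_ending_here = 2, max_so_far = 2
Position 2 (value 12): max_ending_here = 14, max_so_far = 14
Position 3 (value 11): max_ending_here = 25, max_so_far = 25
Position 4 (value -6): max_ending_here = 19, max_so_far = 25
Position 5 (value 9): max_ending_here = 28, max_so_far = 28
Position 6 (value 3): max_ending_here = 31, max_so_far = 31
Position 7 (value 14): max_ending_here = 45, max_so_far = 45
Position 8 (value -15): max_ending_here = 30, max_so_far = 45
Position 9 (value 12): max_ending_here = 42, max_so_far = 45

Maximum subarray: [2, 12, 11, -6, 9, 3, 14]
Maximum sum: 45

The maximum subarray is [2, 12, 11, -6, 9, 3, 14] with sum 45. This subarray runs from index 1 to index 7.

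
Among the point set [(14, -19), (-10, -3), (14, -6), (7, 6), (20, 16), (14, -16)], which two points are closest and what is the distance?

Computing all pairwise distances among 6 points:

d((14, -19), (-10, -3)) = 28.8444
d((14, -19), (14, -6)) = 13.0
d((14, -19), (7, 6)) = 25.9615
d((14, -19), (20, 16)) = 35.5106
d((14, -19), (14, -16)) = 3.0 <-- minimum
d((-10, -3), (14, -6)) = 24.1868
d((-10, -3), (7, 6)) = 19.2354
d((-10, -3), (20, 16)) = 35.5106
d((-10, -3), (14, -16)) = 27.2947
d((14, -6), (7, 6)) = 13.8924
d((14, -6), (20, 16)) = 22.8035
d((14, -6), (14, -16)) = 10.0
d((7, 6), (20, 16)) = 16.4012
d((7, 6), (14, -16)) = 23.0868
d((20, 16), (14, -16)) = 32.5576

Closest pair: (14, -19) and (14, -16) with distance 3.0

The closest pair is (14, -19) and (14, -16) with Euclidean distance 3.0. For 6 points, brute-force pairwise comparison is shown above. For large n, the divide-and-conquer algorithm (sort by x, recurse on halves, check the dividing strip) achieves O(n log n).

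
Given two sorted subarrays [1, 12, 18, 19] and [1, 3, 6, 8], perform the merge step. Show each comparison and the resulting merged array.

Merging process:

Compare 1 vs 1: take 1 from left. Merged: [1]
Compare 12 vs 1: take 1 from right. Merged: [1, 1]
Compare 12 vs 3: take 3 from right. Merged: [1, 1, 3]
Compare 12 vs 6: take 6 from right. Merged: [1, 1, 3, 6]
Compare 12 vs 8: take 8 from right. Merged: [1, 1, 3, 6, 8]
Append remaining from left: [12, 18, 19]. Merged: [1, 1, 3, 6, 8, 12, 18, 19]

Final merged array: [1, 1, 3, 6, 8, 12, 18, 19]
Total comparisons: 5

The merged array is [1, 1, 3, 6, 8, 12, 18, 19], requiring 5 comparisons. The merge step runs in O(n) time where n is the total number of elements.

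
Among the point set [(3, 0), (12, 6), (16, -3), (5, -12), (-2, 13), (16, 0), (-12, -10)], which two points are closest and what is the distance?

Computing all pairwise distances among 7 points:

d((3, 0), (12, 6)) = 10.8167
d((3, 0), (16, -3)) = 13.3417
d((3, 0), (5, -12)) = 12.1655
d((3, 0), (-2, 13)) = 13.9284
d((3, 0), (16, 0)) = 13.0
d((3, 0), (-12, -10)) = 18.0278
d((12, 6), (16, -3)) = 9.8489
d((12, 6), (5, -12)) = 19.3132
d((12, 6), (-2, 13)) = 15.6525
d((12, 6), (16, 0)) = 7.2111
d((12, 6), (-12, -10)) = 28.8444
d((16, -3), (5, -12)) = 14.2127
d((16, -3), (-2, 13)) = 24.0832
d((16, -3), (16, 0)) = 3.0 <-- minimum
d((16, -3), (-12, -10)) = 28.8617
d((5, -12), (-2, 13)) = 25.9615
d((5, -12), (16, 0)) = 16.2788
d((5, -12), (-12, -10)) = 17.1172
d((-2, 13), (16, 0)) = 22.2036
d((-2, 13), (-12, -10)) = 25.0799
d((16, 0), (-12, -10)) = 29.7321

Closest pair: (16, -3) and (16, 0) with distance 3.0

The closest pair is (16, -3) and (16, 0) with Euclidean distance 3.0. For 7 points, brute-force pairwise comparison is shown above. For large n, the divide-and-conquer algorithm (sort by x, recurse on halves, check the dividing strip) achieves O(n log n).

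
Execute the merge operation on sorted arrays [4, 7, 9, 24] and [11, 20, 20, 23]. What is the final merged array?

Merging process:

Compare 4 vs 11: take 4 from left. Merged: [4]
Compare 7 vs 11: take 7 from left. Merged: [4, 7]
Compare 9 vs 11: take 9 from left. Merged: [4, 7, 9]
Compare 24 vs 11: take 11 from right. Merged: [4, 7, 9, 11]
Compare 24 vs 20: take 20 from right. Merged: [4, 7, 9, 11, 20]
Compare 24 vs 20: take 20 from right. Merged: [4, 7, 9, 11, 20, 20]
Compare 24 vs 23: take 23 from right. Merged: [4, 7, 9, 11, 20, 20, 23]
Append remaining from left: [24]. Merged: [4, 7, 9, 11, 20, 20, 23, 24]

Final merged array: [4, 7, 9, 11, 20, 20, 23, 24]
Total comparisons: 7

The merged array is [4, 7, 9, 11, 20, 20, 23, 24], requiring 7 comparisons. The merge step runs in O(n) time where n is the total number of elements.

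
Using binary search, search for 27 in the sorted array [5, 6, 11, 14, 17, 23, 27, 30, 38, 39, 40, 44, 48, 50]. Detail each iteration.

Binary search for 27 in [5, 6, 11, 14, 17, 23, 27, 30, 38, 39, 40, 44, 48, 50]:

lo=0, hi=13, mid=6, arr[mid]=27 -> Found target at index 6!

Binary search finds 27 at index 6 after 1 comparisons. The search repeatedly halves the search space by comparing with the middle element.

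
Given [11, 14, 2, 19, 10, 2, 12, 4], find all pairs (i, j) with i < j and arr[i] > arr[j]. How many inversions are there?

Finding inversions in [11, 14, 2, 19, 10, 2, 12, 4]:

(0, 2): arr[0]=11 > arr[2]=2
(0, 4): arr[0]=11 > arr[4]=10
(0, 5): arr[0]=11 > arr[5]=2
(0, 7): arr[0]=11 > arr[7]=4
(1, 2): arr[1]=14 > arr[2]=2
(1, 4): arr[1]=14 > arr[4]=10
(1, 5): arr[1]=14 > arr[5]=2
(1, 6): arr[1]=14 > arr[6]=12
(1, 7): arr[1]=14 > arr[7]=4
(3, 4): arr[3]=19 > arr[4]=10
(3, 5): arr[3]=19 > arr[5]=2
(3, 6): arr[3]=19 > arr[6]=12
(3, 7): arr[3]=19 > arr[7]=4
(4, 5): arr[4]=10 > arr[5]=2
(4, 7): arr[4]=10 > arr[7]=4
(6, 7): arr[6]=12 > arr[7]=4

Total inversions: 16

The array has 16 inversion(s): (0,2), (0,4), (0,5), (0,7), (1,2), (1,4), (1,5), (1,6), (1,7), (3,4), (3,5), (3,6), (3,7), (4,5), (4,7), (6,7). Each pair (i,j) satisfies i < j and arr[i] > arr[j].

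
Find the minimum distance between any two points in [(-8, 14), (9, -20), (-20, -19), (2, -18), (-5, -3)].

Computing all pairwise distances among 5 points:

d((-8, 14), (9, -20)) = 38.0132
d((-8, 14), (-20, -19)) = 35.1141
d((-8, 14), (2, -18)) = 33.5261
d((-8, 14), (-5, -3)) = 17.2627
d((9, -20), (-20, -19)) = 29.0172
d((9, -20), (2, -18)) = 7.2801 <-- minimum
d((9, -20), (-5, -3)) = 22.0227
d((-20, -19), (2, -18)) = 22.0227
d((-20, -19), (-5, -3)) = 21.9317
d((2, -18), (-5, -3)) = 16.5529

Closest pair: (9, -20) and (2, -18) with distance 7.2801

The closest pair is (9, -20) and (2, -18) with Euclidean distance 7.2801. For 5 points, brute-force pairwise comparison is shown above. For large n, the divide-and-conquer algorithm (sort by x, recurse on halves, check the dividing strip) achieves O(n log n).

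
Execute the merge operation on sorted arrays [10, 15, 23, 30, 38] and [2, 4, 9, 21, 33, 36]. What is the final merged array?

Merging process:

Compare 10 vs 2: take 2 from right. Merged: [2]
Compare 10 vs 4: take 4 from right. Merged: [2, 4]
Compare 10 vs 9: take 9 from right. Merged: [2, 4, 9]
Compare 10 vs 21: take 10 from left. Merged: [2, 4, 9, 10]
Compare 15 vs 21: take 15 from left. Merged: [2, 4, 9, 10, 15]
Compare 23 vs 21: take 21 from right. Merged: [2, 4, 9, 10, 15, 21]
Compare 23 vs 33: take 23 from left. Merged: [2, 4, 9, 10, 15, 21, 23]
Compare 30 vs 33: take 30 from left. Merged: [2, 4, 9, 10, 15, 21, 23, 30]
Compare 38 vs 33: take 33 from right. Merged: [2, 4, 9, 10, 15, 21, 23, 30, 33]
Compare 38 vs 36: take 36 from right. Merged: [2, 4, 9, 10, 15, 21, 23, 30, 33, 36]
Append remaining from left: [38]. Merged: [2, 4, 9, 10, 15, 21, 23, 30, 33, 36, 38]

Final merged array: [2, 4, 9, 10, 15, 21, 23, 30, 33, 36, 38]
Total comparisons: 10

The merged array is [2, 4, 9, 10, 15, 21, 23, 30, 33, 36, 38], requiring 10 comparisons. The merge step runs in O(n) time where n is the total number of elements.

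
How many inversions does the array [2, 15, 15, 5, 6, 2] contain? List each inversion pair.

Finding inversions in [2, 15, 15, 5, 6, 2]:

(1, 3): arr[1]=15 > arr[3]=5
(1, 4): arr[1]=15 > arr[4]=6
(1, 5): arr[1]=15 > arr[5]=2
(2, 3): arr[2]=15 > arr[3]=5
(2, 4): arr[2]=15 > arr[4]=6
(2, 5): arr[2]=15 > arr[5]=2
(3, 5): arr[3]=5 > arr[5]=2
(4, 5): arr[4]=6 > arr[5]=2

Total inversions: 8

The array has 8 inversion(s): (1,3), (1,4), (1,5), (2,3), (2,4), (2,5), (3,5), (4,5). Each pair (i,j) satisfies i < j and arr[i] > arr[j].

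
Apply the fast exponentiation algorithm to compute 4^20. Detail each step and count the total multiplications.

Computing 4^20 by squaring (build up from 4^1; each line after the first costs one multiplication):

4^1 = 4
4^2 = (4^1)^2 = 4^2 = 16
4^4 = (4^2)^2 = 16^2 = 256
4^5 = 4 * 4^4 = 4 * 256 = 1024
4^10 = (4^5)^2 = 1024^2 = 1048576
4^20 = (4^10)^2 = 1048576^2 = 1099511627776

Result: 1099511627776
Multiplications needed: 5 (5 lines after 4^1)

4^20 = 1099511627776. Using exponentiation by squaring, this requires 5 multiplications. The key idea: if the exponent is even, square the half-power; if odd, multiply by the base once.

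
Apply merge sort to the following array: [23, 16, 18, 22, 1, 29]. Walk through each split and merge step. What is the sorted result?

Merge sort trace:

Split: [23, 16, 18, 22, 1, 29] -> [23, 16, 18] and [22, 1, 29]
  Split: [23, 16, 18] -> [23] and [16, 18]
    Split: [16, 18] -> [16] and [18]
    Merge: [16] + [18] -> [16, 18]
  Merge: [23] + [16, 18] -> [16, 18, 23]
  Split: [22, 1, 29] -> [22] and [1, 29]
    Split: [1, 29] -> [1] and [29]
    Merge: [1] + [29] -> [1, 29]
  Merge: [22] + [1, 29] -> [1, 22, 29]
Merge: [16, 18, 23] + [1, 22, 29] -> [1, 16, 18, 22, 23, 29]

Final sorted array: [1, 16, 18, 22, 23, 29]

The merge sort proceeds by recursively splitting the array and merging sorted halves.
After all merges, the sorted array is [1, 16, 18, 22, 23, 29].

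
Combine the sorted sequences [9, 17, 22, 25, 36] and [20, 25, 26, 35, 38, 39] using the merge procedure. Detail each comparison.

Merging process:

Compare 9 vs 20: take 9 from left. Merged: [9]
Compare 17 vs 20: take 17 from left. Merged: [9, 17]
Compare 22 vs 20: take 20 from right. Merged: [9, 17, 20]
Compare 22 vs 25: take 22 from left. Merged: [9, 17, 20, 22]
Compare 25 vs 25: take 25 from left. Merged: [9, 17, 20, 22, 25]
Compare 36 vs 25: take 25 from right. Merged: [9, 17, 20, 22, 25, 25]
Compare 36 vs 26: take 26 from right. Merged: [9, 17, 20, 22, 25, 25, 26]
Compare 36 vs 35: take 35 from right. Merged: [9, 17, 20, 22, 25, 25, 26, 35]
Compare 36 vs 38: take 36 from left. Merged: [9, 17, 20, 22, 25, 25, 26, 35, 36]
Append remaining from right: [38, 39]. Merged: [9, 17, 20, 22, 25, 25, 26, 35, 36, 38, 39]

Final merged array: [9, 17, 20, 22, 25, 25, 26, 35, 36, 38, 39]
Total comparisons: 9

The merged array is [9, 17, 20, 22, 25, 25, 26, 35, 36, 38, 39], requiring 9 comparisons. The merge step runs in O(n) time where n is the total number of elements.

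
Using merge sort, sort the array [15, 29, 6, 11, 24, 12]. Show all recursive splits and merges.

Merge sort trace:

Split: [15, 29, 6, 11, 24, 12] -> [15, 29, 6] and [11, 24, 12]
  Split: [15, 29, 6] -> [15] and [29, 6]
    Split: [29, 6] -> [29] and [6]
    Merge: [29] + [6] -> [6, 29]
  Merge: [15] + [6, 29] -> [6, 15, 29]
  Split: [11, 24, 12] -> [11] and [24, 12]
    Split: [24, 12] -> [24] and [12]
    Merge: [24] + [12] -> [12, 24]
  Merge: [11] + [12, 24] -> [11, 12, 24]
Merge: [6, 15, 29] + [11, 12, 24] -> [6, 11, 12, 15, 24, 29]

Final sorted array: [6, 11, 12, 15, 24, 29]

The merge sort proceeds by recursively splitting the array and merging sorted halves.
After all merges, the sorted array is [6, 11, 12, 15, 24, 29].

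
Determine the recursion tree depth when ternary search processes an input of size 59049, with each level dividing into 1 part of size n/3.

For divide and conquer with division factor 3:

Problem sizes at each level:
Level 0: 59049
Level 1: 19683
Level 2: 6561
Level 3: 2187
Level 4: 729
Level 5: 243
Level 6: 81
Level 7: 27
Level 8: 9
Level 9: 3
Level 10: 1

The root is level 0 and the size-1 base case is level 10 (the tree spans levels 0 through 10, i.e. 11 levels counting the root), so the depth is the number of divisions: log_3(59049) = 10

The recursion tree depth is log_3(59049) = 10. At each level, the problem size is divided by 3, so it takes 10 divisions to reduce to a base case of size 1. The algorithm makes 1 recursive call at each level.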